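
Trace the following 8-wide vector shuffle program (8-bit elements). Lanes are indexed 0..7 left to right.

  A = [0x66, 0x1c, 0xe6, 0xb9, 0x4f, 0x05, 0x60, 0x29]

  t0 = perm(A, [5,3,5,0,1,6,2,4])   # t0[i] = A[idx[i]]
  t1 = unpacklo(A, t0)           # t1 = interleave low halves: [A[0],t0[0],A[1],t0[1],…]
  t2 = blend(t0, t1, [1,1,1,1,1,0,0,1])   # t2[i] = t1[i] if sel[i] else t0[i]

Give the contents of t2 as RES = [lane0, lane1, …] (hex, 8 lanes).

  t0: 05 b9 05 66 1c 60 e6 4f
  t1: 66 05 1c b9 e6 05 b9 66
  t2: 66 05 1c b9 e6 60 e6 66

RES = [0x66, 0x05, 0x1c, 0xb9, 0xe6, 0x60, 0xe6, 0x66]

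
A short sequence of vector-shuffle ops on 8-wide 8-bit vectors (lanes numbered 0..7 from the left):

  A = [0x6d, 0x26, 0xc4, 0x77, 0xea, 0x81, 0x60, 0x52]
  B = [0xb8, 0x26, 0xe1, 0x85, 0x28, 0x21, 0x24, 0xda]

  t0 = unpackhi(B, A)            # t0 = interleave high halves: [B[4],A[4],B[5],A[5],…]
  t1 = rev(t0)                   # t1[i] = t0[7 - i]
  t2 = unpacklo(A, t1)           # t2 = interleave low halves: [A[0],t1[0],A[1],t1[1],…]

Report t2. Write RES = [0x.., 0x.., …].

  t0: 28 ea 21 81 24 60 da 52
  t1: 52 da 60 24 81 21 ea 28
  t2: 6d 52 26 da c4 60 77 24

RES = [0x6d, 0x52, 0x26, 0xda, 0xc4, 0x60, 0x77, 0x24]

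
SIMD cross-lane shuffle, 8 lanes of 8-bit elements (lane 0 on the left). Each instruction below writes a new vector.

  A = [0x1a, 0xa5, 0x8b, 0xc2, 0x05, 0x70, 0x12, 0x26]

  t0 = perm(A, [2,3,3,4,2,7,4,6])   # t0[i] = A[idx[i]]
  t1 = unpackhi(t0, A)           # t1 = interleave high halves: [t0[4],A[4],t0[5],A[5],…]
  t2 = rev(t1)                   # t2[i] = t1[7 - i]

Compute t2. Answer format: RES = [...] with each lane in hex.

t0 = [0x8b, 0xc2, 0xc2, 0x05, 0x8b, 0x26, 0x05, 0x12]
t1 = [0x8b, 0x05, 0x26, 0x70, 0x05, 0x12, 0x12, 0x26]
t2 = [0x26, 0x12, 0x12, 0x05, 0x70, 0x26, 0x05, 0x8b]

RES = [ 0x26  0x12  0x12  0x05  0x70  0x26  0x05  0x8b ]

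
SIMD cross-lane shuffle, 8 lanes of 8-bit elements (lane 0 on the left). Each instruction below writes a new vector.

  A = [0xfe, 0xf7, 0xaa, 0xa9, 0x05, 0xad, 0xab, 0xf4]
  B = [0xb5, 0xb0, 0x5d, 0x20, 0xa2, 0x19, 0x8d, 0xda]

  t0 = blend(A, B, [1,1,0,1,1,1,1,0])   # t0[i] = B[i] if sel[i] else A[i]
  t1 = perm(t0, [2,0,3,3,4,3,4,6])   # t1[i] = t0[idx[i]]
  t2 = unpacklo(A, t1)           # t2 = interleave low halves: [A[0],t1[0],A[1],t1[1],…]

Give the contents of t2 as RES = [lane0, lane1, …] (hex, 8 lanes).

→ t0 |b5|b0|aa|20|a2|19|8d|f4|
→ t1 |aa|b5|20|20|a2|20|a2|8d|
→ t2 |fe|aa|f7|b5|aa|20|a9|20|

RES = [0xfe, 0xaa, 0xf7, 0xb5, 0xaa, 0x20, 0xa9, 0x20]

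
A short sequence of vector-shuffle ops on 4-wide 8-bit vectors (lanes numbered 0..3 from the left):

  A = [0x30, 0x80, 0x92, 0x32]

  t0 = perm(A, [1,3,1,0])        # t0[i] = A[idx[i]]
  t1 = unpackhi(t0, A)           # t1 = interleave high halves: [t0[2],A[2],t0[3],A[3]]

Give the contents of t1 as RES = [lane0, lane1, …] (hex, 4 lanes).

RES = [0x80, 0x92, 0x30, 0x32]

→ t0 |80|32|80|30|
→ t1 |80|92|30|32|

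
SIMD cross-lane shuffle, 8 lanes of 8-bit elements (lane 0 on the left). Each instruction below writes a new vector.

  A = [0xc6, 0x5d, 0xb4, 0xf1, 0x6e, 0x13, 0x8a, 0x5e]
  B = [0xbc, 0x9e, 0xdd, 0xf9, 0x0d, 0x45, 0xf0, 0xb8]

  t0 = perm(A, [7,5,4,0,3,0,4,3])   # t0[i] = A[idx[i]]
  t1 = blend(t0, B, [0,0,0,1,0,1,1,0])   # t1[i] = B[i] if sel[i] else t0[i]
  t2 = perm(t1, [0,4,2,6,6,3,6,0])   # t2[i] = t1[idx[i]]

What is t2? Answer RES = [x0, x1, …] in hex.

RES = [ 0x5e  0xf1  0x6e  0xf0  0xf0  0xf9  0xf0  0x5e ]

  t0: 5e 13 6e c6 f1 c6 6e f1
  t1: 5e 13 6e f9 f1 45 f0 f1
  t2: 5e f1 6e f0 f0 f9 f0 5e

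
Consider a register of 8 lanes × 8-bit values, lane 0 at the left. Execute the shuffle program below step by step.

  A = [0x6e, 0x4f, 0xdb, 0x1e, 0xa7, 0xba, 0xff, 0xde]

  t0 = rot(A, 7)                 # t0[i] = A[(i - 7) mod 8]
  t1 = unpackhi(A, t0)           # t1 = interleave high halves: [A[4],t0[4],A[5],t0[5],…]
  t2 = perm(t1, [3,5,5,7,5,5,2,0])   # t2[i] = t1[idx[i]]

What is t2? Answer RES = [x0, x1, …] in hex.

→ t0 |4f|db|1e|a7|ba|ff|de|6e|
→ t1 |a7|ba|ba|ff|ff|de|de|6e|
→ t2 |ff|de|de|6e|de|de|ba|a7|

RES = [ 0xff  0xde  0xde  0x6e  0xde  0xde  0xba  0xa7 ]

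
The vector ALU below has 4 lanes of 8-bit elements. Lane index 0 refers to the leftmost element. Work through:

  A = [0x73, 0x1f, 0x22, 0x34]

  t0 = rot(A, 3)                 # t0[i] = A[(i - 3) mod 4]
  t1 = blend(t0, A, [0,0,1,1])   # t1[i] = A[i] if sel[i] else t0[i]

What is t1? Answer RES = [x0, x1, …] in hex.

RES = [ 0x1f  0x22  0x22  0x34 ]

  t0: 1f 22 34 73
  t1: 1f 22 22 34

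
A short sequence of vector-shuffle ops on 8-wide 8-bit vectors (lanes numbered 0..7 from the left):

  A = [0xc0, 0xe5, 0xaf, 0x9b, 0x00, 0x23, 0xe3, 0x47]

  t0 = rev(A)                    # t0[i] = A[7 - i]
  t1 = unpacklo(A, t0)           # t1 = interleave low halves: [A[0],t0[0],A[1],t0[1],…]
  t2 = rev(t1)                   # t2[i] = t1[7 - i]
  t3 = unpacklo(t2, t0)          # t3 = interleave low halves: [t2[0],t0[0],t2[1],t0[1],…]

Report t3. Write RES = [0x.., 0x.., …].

RES = [0x00, 0x47, 0x9b, 0xe3, 0x23, 0x23, 0xaf, 0x00]

  t0: 47 e3 23 00 9b af e5 c0
  t1: c0 47 e5 e3 af 23 9b 00
  t2: 00 9b 23 af e3 e5 47 c0
  t3: 00 47 9b e3 23 23 af 00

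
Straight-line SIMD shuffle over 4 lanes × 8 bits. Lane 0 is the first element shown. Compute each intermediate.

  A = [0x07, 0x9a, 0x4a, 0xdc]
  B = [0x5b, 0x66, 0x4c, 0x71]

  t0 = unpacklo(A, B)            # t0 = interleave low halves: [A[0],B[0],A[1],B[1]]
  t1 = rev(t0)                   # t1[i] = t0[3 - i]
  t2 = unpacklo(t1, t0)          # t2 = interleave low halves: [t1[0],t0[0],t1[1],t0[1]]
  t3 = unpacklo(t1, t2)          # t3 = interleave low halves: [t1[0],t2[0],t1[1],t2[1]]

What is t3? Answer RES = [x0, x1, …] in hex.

→ t0 |07|5b|9a|66|
→ t1 |66|9a|5b|07|
→ t2 |66|07|9a|5b|
→ t3 |66|66|9a|07|

RES = [0x66, 0x66, 0x9a, 0x07]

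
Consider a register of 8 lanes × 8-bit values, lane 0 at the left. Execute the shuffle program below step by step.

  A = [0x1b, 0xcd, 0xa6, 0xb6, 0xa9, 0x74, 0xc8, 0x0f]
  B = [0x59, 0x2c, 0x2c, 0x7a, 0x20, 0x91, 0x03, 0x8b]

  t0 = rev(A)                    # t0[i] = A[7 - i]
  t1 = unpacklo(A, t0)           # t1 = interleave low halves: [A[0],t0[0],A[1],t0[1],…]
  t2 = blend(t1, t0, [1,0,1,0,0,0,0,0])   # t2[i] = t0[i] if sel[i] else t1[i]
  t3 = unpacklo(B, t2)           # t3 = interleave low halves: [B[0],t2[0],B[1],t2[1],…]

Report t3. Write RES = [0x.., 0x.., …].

RES = [ 0x59  0x0f  0x2c  0x0f  0x2c  0x74  0x7a  0xc8 ]

→ t0 |0f|c8|74|a9|b6|a6|cd|1b|
→ t1 |1b|0f|cd|c8|a6|74|b6|a9|
→ t2 |0f|0f|74|c8|a6|74|b6|a9|
→ t3 |59|0f|2c|0f|2c|74|7a|c8|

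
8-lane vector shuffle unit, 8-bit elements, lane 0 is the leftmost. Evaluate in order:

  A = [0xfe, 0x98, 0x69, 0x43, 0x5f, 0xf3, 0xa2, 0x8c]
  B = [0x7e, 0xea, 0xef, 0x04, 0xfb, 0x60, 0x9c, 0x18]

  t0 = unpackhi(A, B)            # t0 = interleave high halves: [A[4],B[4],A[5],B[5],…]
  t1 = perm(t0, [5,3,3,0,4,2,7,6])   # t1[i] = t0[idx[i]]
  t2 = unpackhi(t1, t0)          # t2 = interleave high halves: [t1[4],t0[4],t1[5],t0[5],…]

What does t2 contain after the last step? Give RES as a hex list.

→ t0 |5f|fb|f3|60|a2|9c|8c|18|
→ t1 |9c|60|60|5f|a2|f3|18|8c|
→ t2 |a2|a2|f3|9c|18|8c|8c|18|

RES = [0xa2, 0xa2, 0xf3, 0x9c, 0x18, 0x8c, 0x8c, 0x18]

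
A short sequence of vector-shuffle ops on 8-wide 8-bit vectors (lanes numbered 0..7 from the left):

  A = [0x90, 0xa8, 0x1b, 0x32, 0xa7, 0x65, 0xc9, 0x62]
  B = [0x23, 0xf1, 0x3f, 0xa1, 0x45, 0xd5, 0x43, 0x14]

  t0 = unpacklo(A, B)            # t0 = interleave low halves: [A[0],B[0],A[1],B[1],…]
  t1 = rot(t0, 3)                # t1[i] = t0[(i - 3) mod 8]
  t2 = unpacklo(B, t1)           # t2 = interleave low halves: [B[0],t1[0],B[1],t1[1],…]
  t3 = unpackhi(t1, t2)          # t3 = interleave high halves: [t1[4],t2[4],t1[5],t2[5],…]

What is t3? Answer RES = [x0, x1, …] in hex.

t0 = [0x90, 0x23, 0xa8, 0xf1, 0x1b, 0x3f, 0x32, 0xa1]
t1 = [0x3f, 0x32, 0xa1, 0x90, 0x23, 0xa8, 0xf1, 0x1b]
t2 = [0x23, 0x3f, 0xf1, 0x32, 0x3f, 0xa1, 0xa1, 0x90]
t3 = [0x23, 0x3f, 0xa8, 0xa1, 0xf1, 0xa1, 0x1b, 0x90]

RES = [0x23, 0x3f, 0xa8, 0xa1, 0xf1, 0xa1, 0x1b, 0x90]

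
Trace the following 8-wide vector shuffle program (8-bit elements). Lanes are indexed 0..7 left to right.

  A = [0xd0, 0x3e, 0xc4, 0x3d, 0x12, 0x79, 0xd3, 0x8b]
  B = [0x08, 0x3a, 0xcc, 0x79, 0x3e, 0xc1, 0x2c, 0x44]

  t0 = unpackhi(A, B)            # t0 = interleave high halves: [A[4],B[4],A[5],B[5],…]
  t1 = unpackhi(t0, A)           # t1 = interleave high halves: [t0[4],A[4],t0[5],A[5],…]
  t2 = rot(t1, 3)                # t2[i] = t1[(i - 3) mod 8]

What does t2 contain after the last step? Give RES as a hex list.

RES = [ 0xd3  0x44  0x8b  0xd3  0x12  0x2c  0x79  0x8b ]

  t0: 12 3e 79 c1 d3 2c 8b 44
  t1: d3 12 2c 79 8b d3 44 8b
  t2: d3 44 8b d3 12 2c 79 8b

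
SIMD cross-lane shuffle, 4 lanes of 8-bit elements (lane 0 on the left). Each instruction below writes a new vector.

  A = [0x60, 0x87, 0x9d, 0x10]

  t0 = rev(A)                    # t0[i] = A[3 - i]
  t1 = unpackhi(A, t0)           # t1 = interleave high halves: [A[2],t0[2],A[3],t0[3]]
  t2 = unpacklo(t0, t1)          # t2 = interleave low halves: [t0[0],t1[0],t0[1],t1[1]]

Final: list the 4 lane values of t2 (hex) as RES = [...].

→ t0 |10|9d|87|60|
→ t1 |9d|87|10|60|
→ t2 |10|9d|9d|87|

RES = [0x10, 0x9d, 0x9d, 0x87]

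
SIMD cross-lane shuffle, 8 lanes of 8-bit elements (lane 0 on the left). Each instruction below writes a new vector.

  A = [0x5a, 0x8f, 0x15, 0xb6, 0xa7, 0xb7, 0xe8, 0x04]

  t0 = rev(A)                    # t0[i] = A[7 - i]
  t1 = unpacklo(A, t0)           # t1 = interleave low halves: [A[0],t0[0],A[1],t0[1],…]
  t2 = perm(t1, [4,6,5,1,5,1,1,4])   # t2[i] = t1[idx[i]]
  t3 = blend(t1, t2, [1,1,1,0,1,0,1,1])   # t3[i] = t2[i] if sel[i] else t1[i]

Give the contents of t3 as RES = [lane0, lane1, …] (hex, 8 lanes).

RES = [ 0x15  0xb6  0xb7  0xe8  0xb7  0xb7  0x04  0x15 ]

t0 = [0x04, 0xe8, 0xb7, 0xa7, 0xb6, 0x15, 0x8f, 0x5a]
t1 = [0x5a, 0x04, 0x8f, 0xe8, 0x15, 0xb7, 0xb6, 0xa7]
t2 = [0x15, 0xb6, 0xb7, 0x04, 0xb7, 0x04, 0x04, 0x15]
t3 = [0x15, 0xb6, 0xb7, 0xe8, 0xb7, 0xb7, 0x04, 0x15]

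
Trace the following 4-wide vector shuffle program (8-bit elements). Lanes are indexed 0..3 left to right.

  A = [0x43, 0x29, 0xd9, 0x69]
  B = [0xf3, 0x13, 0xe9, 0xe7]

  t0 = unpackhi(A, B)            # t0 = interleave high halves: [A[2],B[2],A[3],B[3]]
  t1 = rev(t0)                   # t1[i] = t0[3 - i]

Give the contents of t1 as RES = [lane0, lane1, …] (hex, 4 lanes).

  t0: d9 e9 69 e7
  t1: e7 69 e9 d9

RES = [ 0xe7  0x69  0xe9  0xd9 ]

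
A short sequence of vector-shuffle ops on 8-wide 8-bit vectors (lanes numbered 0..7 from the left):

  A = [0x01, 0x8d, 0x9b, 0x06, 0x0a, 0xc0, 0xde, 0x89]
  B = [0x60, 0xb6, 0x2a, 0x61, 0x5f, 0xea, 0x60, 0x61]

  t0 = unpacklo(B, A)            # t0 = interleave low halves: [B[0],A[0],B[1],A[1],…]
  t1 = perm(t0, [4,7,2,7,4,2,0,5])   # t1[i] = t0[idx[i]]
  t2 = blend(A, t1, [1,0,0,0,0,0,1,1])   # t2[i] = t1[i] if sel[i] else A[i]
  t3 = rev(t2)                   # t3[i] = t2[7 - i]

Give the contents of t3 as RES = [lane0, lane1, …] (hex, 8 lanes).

RES = [0x9b, 0x60, 0xc0, 0x0a, 0x06, 0x9b, 0x8d, 0x2a]

  t0: 60 01 b6 8d 2a 9b 61 06
  t1: 2a 06 b6 06 2a b6 60 9b
  t2: 2a 8d 9b 06 0a c0 60 9b
  t3: 9b 60 c0 0a 06 9b 8d 2a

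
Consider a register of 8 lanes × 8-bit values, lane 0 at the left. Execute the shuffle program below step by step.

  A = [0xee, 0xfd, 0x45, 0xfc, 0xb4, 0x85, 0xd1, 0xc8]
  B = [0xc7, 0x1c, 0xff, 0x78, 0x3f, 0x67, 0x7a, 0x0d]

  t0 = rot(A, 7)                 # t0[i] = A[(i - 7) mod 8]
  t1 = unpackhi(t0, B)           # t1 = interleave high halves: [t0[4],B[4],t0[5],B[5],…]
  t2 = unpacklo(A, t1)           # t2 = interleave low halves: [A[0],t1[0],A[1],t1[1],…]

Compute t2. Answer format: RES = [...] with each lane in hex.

→ t0 |fd|45|fc|b4|85|d1|c8|ee|
→ t1 |85|3f|d1|67|c8|7a|ee|0d|
→ t2 |ee|85|fd|3f|45|d1|fc|67|

RES = [0xee, 0x85, 0xfd, 0x3f, 0x45, 0xd1, 0xfc, 0x67]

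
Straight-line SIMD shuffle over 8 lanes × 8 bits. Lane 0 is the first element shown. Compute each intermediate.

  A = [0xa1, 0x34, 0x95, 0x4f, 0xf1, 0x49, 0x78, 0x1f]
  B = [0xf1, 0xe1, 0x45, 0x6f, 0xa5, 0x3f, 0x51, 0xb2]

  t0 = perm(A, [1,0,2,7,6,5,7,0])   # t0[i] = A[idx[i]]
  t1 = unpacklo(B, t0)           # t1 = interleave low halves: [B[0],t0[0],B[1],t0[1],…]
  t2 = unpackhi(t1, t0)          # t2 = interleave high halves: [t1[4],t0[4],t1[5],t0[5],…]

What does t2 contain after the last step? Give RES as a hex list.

RES = [0x45, 0x78, 0x95, 0x49, 0x6f, 0x1f, 0x1f, 0xa1]

  t0: 34 a1 95 1f 78 49 1f a1
  t1: f1 34 e1 a1 45 95 6f 1f
  t2: 45 78 95 49 6f 1f 1f a1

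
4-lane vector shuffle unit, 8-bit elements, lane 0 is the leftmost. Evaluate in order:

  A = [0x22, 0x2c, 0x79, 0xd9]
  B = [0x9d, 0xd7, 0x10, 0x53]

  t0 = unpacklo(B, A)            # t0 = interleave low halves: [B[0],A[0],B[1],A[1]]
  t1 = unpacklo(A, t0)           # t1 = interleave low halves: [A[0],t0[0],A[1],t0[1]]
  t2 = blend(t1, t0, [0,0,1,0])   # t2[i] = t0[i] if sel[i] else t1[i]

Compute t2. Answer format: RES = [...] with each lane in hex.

RES = [0x22, 0x9d, 0xd7, 0x22]

  t0: 9d 22 d7 2c
  t1: 22 9d 2c 22
  t2: 22 9d d7 22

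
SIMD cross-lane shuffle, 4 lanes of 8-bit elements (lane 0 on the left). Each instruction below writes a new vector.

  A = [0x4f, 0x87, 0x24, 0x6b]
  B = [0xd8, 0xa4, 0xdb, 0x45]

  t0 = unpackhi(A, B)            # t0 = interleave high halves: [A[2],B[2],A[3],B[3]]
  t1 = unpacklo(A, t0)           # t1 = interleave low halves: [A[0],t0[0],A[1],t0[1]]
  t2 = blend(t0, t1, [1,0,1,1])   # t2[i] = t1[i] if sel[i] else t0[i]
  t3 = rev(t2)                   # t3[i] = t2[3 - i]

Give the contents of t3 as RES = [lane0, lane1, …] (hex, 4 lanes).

  t0: 24 db 6b 45
  t1: 4f 24 87 db
  t2: 4f db 87 db
  t3: db 87 db 4f

RES = [0xdb, 0x87, 0xdb, 0x4f]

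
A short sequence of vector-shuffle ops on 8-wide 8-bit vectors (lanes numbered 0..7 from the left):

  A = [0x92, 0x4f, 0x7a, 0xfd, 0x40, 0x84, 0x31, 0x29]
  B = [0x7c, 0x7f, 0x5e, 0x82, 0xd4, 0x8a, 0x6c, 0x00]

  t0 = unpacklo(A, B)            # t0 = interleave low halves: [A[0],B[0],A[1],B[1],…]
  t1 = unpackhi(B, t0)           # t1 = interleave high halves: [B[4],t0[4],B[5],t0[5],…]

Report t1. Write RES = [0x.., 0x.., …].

RES = [0xd4, 0x7a, 0x8a, 0x5e, 0x6c, 0xfd, 0x00, 0x82]

  t0: 92 7c 4f 7f 7a 5e fd 82
  t1: d4 7a 8a 5e 6c fd 00 82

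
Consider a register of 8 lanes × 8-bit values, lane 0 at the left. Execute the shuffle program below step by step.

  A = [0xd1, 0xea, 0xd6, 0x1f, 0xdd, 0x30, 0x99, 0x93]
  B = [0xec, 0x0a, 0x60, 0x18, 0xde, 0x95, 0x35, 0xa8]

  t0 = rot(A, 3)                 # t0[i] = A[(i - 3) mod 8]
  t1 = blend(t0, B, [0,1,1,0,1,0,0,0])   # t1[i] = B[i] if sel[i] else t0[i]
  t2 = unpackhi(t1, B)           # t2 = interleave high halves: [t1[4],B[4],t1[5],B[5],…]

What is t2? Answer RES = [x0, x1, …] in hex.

  t0: 30 99 93 d1 ea d6 1f dd
  t1: 30 0a 60 d1 de d6 1f dd
  t2: de de d6 95 1f 35 dd a8

RES = [ 0xde  0xde  0xd6  0x95  0x1f  0x35  0xdd  0xa8 ]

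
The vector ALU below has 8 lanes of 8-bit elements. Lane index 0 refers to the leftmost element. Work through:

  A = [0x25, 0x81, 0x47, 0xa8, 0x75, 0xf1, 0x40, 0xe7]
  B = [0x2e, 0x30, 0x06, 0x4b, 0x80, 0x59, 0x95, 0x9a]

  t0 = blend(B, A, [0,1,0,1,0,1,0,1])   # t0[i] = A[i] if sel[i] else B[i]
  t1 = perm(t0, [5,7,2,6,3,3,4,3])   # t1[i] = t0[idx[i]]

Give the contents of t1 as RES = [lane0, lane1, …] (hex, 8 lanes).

t0 = [0x2e, 0x81, 0x06, 0xa8, 0x80, 0xf1, 0x95, 0xe7]
t1 = [0xf1, 0xe7, 0x06, 0x95, 0xa8, 0xa8, 0x80, 0xa8]

RES = [ 0xf1  0xe7  0x06  0x95  0xa8  0xa8  0x80  0xa8 ]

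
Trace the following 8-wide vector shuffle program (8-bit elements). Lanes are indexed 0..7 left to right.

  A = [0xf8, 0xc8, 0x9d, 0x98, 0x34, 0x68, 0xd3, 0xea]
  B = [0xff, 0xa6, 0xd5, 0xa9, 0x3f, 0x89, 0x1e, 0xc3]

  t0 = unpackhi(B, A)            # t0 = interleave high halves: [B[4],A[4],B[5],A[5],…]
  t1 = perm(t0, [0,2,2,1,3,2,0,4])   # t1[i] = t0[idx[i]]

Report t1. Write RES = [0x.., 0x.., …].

t0 = [0x3f, 0x34, 0x89, 0x68, 0x1e, 0xd3, 0xc3, 0xea]
t1 = [0x3f, 0x89, 0x89, 0x34, 0x68, 0x89, 0x3f, 0x1e]

RES = [ 0x3f  0x89  0x89  0x34  0x68  0x89  0x3f  0x1e ]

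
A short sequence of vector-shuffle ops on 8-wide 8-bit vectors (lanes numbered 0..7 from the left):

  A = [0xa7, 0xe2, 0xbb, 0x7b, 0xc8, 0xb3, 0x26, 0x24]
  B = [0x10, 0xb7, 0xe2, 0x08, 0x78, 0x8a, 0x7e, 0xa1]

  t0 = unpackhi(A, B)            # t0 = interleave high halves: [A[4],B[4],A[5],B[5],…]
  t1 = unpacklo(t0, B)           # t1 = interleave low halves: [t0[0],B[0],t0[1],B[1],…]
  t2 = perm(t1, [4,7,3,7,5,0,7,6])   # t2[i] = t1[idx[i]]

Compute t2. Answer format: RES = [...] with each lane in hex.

t0 = [0xc8, 0x78, 0xb3, 0x8a, 0x26, 0x7e, 0x24, 0xa1]
t1 = [0xc8, 0x10, 0x78, 0xb7, 0xb3, 0xe2, 0x8a, 0x08]
t2 = [0xb3, 0x08, 0xb7, 0x08, 0xe2, 0xc8, 0x08, 0x8a]

RES = [ 0xb3  0x08  0xb7  0x08  0xe2  0xc8  0x08  0x8a ]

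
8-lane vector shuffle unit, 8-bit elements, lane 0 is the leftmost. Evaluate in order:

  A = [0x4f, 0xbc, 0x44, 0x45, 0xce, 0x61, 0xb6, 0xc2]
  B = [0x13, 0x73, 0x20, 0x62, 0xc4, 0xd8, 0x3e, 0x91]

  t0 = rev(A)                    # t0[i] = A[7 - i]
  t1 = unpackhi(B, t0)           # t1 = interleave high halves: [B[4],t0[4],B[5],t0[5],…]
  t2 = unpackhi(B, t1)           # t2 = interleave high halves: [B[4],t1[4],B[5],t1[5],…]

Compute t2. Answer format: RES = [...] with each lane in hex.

  t0: c2 b6 61 ce 45 44 bc 4f
  t1: c4 45 d8 44 3e bc 91 4f
  t2: c4 3e d8 bc 3e 91 91 4f

RES = [ 0xc4  0x3e  0xd8  0xbc  0x3e  0x91  0x91  0x4f ]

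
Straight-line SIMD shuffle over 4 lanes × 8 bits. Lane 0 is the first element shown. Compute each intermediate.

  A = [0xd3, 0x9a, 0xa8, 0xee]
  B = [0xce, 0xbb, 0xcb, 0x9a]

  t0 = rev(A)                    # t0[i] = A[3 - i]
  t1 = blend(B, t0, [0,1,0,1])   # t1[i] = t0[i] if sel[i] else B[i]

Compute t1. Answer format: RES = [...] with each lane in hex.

RES = [ 0xce  0xa8  0xcb  0xd3 ]

t0 = [0xee, 0xa8, 0x9a, 0xd3]
t1 = [0xce, 0xa8, 0xcb, 0xd3]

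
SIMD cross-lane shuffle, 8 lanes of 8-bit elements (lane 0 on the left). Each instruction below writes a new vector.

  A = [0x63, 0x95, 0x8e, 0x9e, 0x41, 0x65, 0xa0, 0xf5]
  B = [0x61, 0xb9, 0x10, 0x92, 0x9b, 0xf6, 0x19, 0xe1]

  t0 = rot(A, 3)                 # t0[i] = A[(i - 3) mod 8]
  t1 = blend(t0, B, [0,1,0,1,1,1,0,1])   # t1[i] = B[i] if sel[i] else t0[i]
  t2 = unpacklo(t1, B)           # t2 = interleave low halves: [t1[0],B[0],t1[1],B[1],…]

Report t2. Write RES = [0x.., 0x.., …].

→ t0 |65|a0|f5|63|95|8e|9e|41|
→ t1 |65|b9|f5|92|9b|f6|9e|e1|
→ t2 |65|61|b9|b9|f5|10|92|92|

RES = [0x65, 0x61, 0xb9, 0xb9, 0xf5, 0x10, 0x92, 0x92]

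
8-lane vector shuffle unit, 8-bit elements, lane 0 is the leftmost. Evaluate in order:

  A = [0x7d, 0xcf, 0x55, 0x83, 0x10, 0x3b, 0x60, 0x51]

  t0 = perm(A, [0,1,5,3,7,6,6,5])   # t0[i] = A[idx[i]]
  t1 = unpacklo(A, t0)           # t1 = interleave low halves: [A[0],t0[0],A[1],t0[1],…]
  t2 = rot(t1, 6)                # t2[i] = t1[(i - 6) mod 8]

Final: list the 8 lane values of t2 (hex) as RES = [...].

RES = [ 0xcf  0xcf  0x55  0x3b  0x83  0x83  0x7d  0x7d ]

  t0: 7d cf 3b 83 51 60 60 3b
  t1: 7d 7d cf cf 55 3b 83 83
  t2: cf cf 55 3b 83 83 7d 7d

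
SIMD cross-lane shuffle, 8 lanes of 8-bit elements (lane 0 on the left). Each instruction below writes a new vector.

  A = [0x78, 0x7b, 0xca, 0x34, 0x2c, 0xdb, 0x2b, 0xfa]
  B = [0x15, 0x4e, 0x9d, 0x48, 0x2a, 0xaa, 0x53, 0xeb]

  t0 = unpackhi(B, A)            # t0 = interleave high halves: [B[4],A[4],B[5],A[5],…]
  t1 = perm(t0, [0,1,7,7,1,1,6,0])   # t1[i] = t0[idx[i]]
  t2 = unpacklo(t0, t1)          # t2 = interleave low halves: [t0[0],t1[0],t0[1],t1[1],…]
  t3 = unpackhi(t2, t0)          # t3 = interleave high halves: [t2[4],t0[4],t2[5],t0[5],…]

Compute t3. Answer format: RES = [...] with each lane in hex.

RES = [0xaa, 0x53, 0xfa, 0x2b, 0xdb, 0xeb, 0xfa, 0xfa]

t0 = [0x2a, 0x2c, 0xaa, 0xdb, 0x53, 0x2b, 0xeb, 0xfa]
t1 = [0x2a, 0x2c, 0xfa, 0xfa, 0x2c, 0x2c, 0xeb, 0x2a]
t2 = [0x2a, 0x2a, 0x2c, 0x2c, 0xaa, 0xfa, 0xdb, 0xfa]
t3 = [0xaa, 0x53, 0xfa, 0x2b, 0xdb, 0xeb, 0xfa, 0xfa]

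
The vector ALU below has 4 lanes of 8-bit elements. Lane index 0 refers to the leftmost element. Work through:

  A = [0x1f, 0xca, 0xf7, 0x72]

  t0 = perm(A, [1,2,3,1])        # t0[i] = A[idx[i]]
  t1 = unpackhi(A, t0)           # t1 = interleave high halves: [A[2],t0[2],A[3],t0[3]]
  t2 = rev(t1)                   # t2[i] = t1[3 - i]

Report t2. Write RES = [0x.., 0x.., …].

RES = [ 0xca  0x72  0x72  0xf7 ]

t0 = [0xca, 0xf7, 0x72, 0xca]
t1 = [0xf7, 0x72, 0x72, 0xca]
t2 = [0xca, 0x72, 0x72, 0xf7]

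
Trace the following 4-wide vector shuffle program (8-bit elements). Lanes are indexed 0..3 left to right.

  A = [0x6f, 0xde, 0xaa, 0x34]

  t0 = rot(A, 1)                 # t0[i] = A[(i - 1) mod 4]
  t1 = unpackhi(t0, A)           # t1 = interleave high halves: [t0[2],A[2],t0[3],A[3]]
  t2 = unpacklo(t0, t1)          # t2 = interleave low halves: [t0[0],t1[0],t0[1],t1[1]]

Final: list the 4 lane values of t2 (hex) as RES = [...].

RES = [0x34, 0xde, 0x6f, 0xaa]

t0 = [0x34, 0x6f, 0xde, 0xaa]
t1 = [0xde, 0xaa, 0xaa, 0x34]
t2 = [0x34, 0xde, 0x6f, 0xaa]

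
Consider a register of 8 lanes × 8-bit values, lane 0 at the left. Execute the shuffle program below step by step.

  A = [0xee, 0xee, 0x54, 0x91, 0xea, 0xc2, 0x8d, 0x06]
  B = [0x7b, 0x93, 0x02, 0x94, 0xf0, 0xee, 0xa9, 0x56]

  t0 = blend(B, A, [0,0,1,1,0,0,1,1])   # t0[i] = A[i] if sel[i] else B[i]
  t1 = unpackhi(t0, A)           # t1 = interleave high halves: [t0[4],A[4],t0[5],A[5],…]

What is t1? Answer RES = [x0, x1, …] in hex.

RES = [0xf0, 0xea, 0xee, 0xc2, 0x8d, 0x8d, 0x06, 0x06]

t0 = [0x7b, 0x93, 0x54, 0x91, 0xf0, 0xee, 0x8d, 0x06]
t1 = [0xf0, 0xea, 0xee, 0xc2, 0x8d, 0x8d, 0x06, 0x06]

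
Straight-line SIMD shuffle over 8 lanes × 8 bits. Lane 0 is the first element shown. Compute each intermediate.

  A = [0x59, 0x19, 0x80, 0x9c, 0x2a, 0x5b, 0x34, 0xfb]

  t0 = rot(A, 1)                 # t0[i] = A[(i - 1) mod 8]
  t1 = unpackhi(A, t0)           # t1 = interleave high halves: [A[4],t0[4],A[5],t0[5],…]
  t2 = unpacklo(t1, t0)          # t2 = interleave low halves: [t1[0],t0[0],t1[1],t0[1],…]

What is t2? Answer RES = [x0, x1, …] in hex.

  t0: fb 59 19 80 9c 2a 5b 34
  t1: 2a 9c 5b 2a 34 5b fb 34
  t2: 2a fb 9c 59 5b 19 2a 80

RES = [ 0x2a  0xfb  0x9c  0x59  0x5b  0x19  0x2a  0x80 ]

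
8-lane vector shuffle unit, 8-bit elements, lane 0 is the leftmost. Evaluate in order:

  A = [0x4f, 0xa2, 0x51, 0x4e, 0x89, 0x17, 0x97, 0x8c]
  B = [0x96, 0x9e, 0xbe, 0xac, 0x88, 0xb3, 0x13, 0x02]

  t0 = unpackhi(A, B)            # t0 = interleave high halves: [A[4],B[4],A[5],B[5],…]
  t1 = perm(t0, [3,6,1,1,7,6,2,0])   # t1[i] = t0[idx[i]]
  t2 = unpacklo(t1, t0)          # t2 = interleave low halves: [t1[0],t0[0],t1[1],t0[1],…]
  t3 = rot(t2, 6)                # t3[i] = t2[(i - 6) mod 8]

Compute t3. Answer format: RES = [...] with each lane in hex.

RES = [ 0x8c  0x88  0x88  0x17  0x88  0xb3  0xb3  0x89 ]

  t0: 89 88 17 b3 97 13 8c 02
  t1: b3 8c 88 88 02 8c 17 89
  t2: b3 89 8c 88 88 17 88 b3
  t3: 8c 88 88 17 88 b3 b3 89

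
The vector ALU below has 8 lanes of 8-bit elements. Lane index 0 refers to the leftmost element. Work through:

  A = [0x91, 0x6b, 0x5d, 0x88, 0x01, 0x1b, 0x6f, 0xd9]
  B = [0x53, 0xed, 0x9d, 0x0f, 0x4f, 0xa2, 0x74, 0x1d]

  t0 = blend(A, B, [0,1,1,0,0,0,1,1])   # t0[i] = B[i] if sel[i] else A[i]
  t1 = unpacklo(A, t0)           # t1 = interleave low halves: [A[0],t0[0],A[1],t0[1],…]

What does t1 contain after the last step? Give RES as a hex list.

→ t0 |91|ed|9d|88|01|1b|74|1d|
→ t1 |91|91|6b|ed|5d|9d|88|88|

RES = [0x91, 0x91, 0x6b, 0xed, 0x5d, 0x9d, 0x88, 0x88]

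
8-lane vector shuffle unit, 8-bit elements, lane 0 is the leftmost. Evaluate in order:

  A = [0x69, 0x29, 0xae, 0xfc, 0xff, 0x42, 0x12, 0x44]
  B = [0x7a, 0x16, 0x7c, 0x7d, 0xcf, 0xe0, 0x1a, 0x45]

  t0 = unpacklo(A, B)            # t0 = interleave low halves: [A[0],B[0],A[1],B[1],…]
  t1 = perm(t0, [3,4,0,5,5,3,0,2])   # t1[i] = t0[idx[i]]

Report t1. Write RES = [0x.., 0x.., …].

t0 = [0x69, 0x7a, 0x29, 0x16, 0xae, 0x7c, 0xfc, 0x7d]
t1 = [0x16, 0xae, 0x69, 0x7c, 0x7c, 0x16, 0x69, 0x29]

RES = [ 0x16  0xae  0x69  0x7c  0x7c  0x16  0x69  0x29 ]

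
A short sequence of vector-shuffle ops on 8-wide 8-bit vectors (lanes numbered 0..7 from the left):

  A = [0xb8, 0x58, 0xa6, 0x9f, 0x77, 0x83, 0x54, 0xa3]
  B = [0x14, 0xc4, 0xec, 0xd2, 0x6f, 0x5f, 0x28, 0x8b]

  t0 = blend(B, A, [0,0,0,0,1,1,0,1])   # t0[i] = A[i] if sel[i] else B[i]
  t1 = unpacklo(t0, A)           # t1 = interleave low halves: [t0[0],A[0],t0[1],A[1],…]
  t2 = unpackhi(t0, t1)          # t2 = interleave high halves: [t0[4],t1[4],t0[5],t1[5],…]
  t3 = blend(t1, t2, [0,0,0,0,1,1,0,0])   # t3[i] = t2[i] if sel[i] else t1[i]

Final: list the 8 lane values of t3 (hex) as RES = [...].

RES = [ 0x14  0xb8  0xc4  0x58  0x28  0xd2  0xd2  0x9f ]

  t0: 14 c4 ec d2 77 83 28 a3
  t1: 14 b8 c4 58 ec a6 d2 9f
  t2: 77 ec 83 a6 28 d2 a3 9f
  t3: 14 b8 c4 58 28 d2 d2 9f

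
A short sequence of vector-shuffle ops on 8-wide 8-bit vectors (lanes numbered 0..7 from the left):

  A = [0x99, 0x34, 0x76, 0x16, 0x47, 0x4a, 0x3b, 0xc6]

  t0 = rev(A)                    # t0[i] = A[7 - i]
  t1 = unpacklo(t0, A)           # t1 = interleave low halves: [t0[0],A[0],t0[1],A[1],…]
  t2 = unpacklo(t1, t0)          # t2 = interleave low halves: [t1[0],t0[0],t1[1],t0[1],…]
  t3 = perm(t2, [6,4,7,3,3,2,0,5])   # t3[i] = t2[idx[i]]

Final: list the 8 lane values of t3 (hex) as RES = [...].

RES = [0x34, 0x3b, 0x47, 0x3b, 0x3b, 0x99, 0xc6, 0x4a]

t0 = [0xc6, 0x3b, 0x4a, 0x47, 0x16, 0x76, 0x34, 0x99]
t1 = [0xc6, 0x99, 0x3b, 0x34, 0x4a, 0x76, 0x47, 0x16]
t2 = [0xc6, 0xc6, 0x99, 0x3b, 0x3b, 0x4a, 0x34, 0x47]
t3 = [0x34, 0x3b, 0x47, 0x3b, 0x3b, 0x99, 0xc6, 0x4a]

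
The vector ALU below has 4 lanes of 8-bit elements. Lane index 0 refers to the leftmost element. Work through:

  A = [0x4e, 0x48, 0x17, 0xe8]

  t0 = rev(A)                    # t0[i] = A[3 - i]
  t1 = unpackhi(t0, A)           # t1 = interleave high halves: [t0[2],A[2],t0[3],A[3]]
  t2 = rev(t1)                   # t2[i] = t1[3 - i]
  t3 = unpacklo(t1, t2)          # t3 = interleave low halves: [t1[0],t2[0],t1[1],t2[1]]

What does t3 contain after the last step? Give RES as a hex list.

RES = [0x48, 0xe8, 0x17, 0x4e]

  t0: e8 17 48 4e
  t1: 48 17 4e e8
  t2: e8 4e 17 48
  t3: 48 e8 17 4e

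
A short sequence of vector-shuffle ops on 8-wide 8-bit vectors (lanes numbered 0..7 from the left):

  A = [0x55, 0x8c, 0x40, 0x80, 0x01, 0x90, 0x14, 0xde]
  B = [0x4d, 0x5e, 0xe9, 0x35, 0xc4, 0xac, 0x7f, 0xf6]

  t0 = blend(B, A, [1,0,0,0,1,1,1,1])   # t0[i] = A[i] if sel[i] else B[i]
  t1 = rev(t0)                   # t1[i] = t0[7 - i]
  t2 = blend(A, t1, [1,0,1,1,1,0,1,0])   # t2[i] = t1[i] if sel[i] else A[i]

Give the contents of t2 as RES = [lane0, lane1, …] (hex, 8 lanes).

RES = [0xde, 0x8c, 0x90, 0x01, 0x35, 0x90, 0x5e, 0xde]

  t0: 55 5e e9 35 01 90 14 de
  t1: de 14 90 01 35 e9 5e 55
  t2: de 8c 90 01 35 90 5e de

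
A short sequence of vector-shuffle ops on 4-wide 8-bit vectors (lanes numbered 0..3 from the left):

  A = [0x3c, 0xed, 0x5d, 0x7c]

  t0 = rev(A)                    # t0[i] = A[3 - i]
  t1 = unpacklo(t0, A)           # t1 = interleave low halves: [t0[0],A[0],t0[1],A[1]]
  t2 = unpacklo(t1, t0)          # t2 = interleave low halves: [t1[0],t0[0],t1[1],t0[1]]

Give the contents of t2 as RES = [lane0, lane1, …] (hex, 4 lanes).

t0 = [0x7c, 0x5d, 0xed, 0x3c]
t1 = [0x7c, 0x3c, 0x5d, 0xed]
t2 = [0x7c, 0x7c, 0x3c, 0x5d]

RES = [ 0x7c  0x7c  0x3c  0x5d ]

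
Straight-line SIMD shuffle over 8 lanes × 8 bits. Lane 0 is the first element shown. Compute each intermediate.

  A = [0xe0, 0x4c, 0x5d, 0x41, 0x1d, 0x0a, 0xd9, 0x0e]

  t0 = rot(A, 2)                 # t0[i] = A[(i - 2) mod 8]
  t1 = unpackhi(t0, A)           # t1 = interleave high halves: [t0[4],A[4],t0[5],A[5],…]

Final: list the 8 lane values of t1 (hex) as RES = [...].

RES = [ 0x5d  0x1d  0x41  0x0a  0x1d  0xd9  0x0a  0x0e ]

t0 = [0xd9, 0x0e, 0xe0, 0x4c, 0x5d, 0x41, 0x1d, 0x0a]
t1 = [0x5d, 0x1d, 0x41, 0x0a, 0x1d, 0xd9, 0x0a, 0x0e]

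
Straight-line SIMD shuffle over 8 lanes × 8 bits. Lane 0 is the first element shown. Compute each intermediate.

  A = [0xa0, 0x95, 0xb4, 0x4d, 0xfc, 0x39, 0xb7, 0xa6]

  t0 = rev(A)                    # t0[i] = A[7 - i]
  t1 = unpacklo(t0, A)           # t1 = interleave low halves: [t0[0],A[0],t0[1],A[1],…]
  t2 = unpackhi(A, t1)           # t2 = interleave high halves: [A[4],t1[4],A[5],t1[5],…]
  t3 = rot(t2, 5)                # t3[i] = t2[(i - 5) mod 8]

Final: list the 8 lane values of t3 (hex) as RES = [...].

RES = [ 0xb4  0xb7  0xfc  0xa6  0x4d  0xfc  0x39  0x39 ]

→ t0 |a6|b7|39|fc|4d|b4|95|a0|
→ t1 |a6|a0|b7|95|39|b4|fc|4d|
→ t2 |fc|39|39|b4|b7|fc|a6|4d|
→ t3 |b4|b7|fc|a6|4d|fc|39|39|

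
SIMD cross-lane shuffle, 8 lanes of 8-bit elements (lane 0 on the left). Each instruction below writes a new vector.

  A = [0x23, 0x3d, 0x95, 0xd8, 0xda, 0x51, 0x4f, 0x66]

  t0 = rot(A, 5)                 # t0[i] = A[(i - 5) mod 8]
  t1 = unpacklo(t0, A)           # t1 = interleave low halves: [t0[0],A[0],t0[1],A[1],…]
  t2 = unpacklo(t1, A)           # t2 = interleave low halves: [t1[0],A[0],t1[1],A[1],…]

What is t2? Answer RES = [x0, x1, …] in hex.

RES = [ 0xd8  0x23  0x23  0x3d  0xda  0x95  0x3d  0xd8 ]

→ t0 |d8|da|51|4f|66|23|3d|95|
→ t1 |d8|23|da|3d|51|95|4f|d8|
→ t2 |d8|23|23|3d|da|95|3d|d8|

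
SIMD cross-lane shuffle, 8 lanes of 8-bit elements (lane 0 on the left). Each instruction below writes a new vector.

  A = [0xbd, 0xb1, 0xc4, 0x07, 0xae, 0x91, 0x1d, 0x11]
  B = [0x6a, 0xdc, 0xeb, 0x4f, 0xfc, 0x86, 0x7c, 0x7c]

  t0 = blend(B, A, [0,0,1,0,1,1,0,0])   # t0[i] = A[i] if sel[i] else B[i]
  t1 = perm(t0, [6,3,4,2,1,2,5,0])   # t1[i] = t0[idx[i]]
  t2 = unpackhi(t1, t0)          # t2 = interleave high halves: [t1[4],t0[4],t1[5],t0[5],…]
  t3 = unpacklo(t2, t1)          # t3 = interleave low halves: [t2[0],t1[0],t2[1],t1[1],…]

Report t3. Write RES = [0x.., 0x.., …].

  t0: 6a dc c4 4f ae 91 7c 7c
  t1: 7c 4f ae c4 dc c4 91 6a
  t2: dc ae c4 91 91 7c 6a 7c
  t3: dc 7c ae 4f c4 ae 91 c4

RES = [ 0xdc  0x7c  0xae  0x4f  0xc4  0xae  0x91  0xc4 ]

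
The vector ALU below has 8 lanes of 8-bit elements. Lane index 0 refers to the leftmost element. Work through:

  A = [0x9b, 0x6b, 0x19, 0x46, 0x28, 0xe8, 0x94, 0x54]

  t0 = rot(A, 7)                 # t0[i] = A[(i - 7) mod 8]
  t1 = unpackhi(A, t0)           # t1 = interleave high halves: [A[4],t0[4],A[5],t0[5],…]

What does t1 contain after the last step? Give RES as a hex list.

RES = [0x28, 0xe8, 0xe8, 0x94, 0x94, 0x54, 0x54, 0x9b]

t0 = [0x6b, 0x19, 0x46, 0x28, 0xe8, 0x94, 0x54, 0x9b]
t1 = [0x28, 0xe8, 0xe8, 0x94, 0x94, 0x54, 0x54, 0x9b]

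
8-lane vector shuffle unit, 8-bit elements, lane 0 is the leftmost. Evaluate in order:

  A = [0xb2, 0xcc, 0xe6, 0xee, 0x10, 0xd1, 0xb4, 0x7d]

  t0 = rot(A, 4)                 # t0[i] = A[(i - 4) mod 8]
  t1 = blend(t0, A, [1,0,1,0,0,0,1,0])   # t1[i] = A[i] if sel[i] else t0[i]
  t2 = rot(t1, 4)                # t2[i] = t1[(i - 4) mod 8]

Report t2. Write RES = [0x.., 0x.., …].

  t0: 10 d1 b4 7d b2 cc e6 ee
  t1: b2 d1 e6 7d b2 cc b4 ee
  t2: b2 cc b4 ee b2 d1 e6 7d

RES = [0xb2, 0xcc, 0xb4, 0xee, 0xb2, 0xd1, 0xe6, 0x7d]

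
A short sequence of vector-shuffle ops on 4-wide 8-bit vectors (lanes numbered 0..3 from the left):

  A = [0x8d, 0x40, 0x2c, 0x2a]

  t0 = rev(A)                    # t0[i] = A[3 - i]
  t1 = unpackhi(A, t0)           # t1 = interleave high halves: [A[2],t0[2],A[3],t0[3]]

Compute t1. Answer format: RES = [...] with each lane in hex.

RES = [ 0x2c  0x40  0x2a  0x8d ]

  t0: 2a 2c 40 8d
  t1: 2c 40 2a 8d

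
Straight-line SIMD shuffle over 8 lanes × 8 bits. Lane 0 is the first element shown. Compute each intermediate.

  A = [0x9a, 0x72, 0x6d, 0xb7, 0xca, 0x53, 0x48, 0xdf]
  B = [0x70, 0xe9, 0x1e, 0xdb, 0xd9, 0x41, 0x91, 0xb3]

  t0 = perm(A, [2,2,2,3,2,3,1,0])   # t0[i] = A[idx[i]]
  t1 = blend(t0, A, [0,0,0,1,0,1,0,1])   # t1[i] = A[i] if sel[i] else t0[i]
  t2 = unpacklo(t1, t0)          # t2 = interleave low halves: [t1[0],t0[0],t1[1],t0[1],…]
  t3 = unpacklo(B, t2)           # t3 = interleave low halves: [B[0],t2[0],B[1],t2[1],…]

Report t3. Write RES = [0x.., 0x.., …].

RES = [ 0x70  0x6d  0xe9  0x6d  0x1e  0x6d  0xdb  0x6d ]

  t0: 6d 6d 6d b7 6d b7 72 9a
  t1: 6d 6d 6d b7 6d 53 72 df
  t2: 6d 6d 6d 6d 6d 6d b7 b7
  t3: 70 6d e9 6d 1e 6d db 6d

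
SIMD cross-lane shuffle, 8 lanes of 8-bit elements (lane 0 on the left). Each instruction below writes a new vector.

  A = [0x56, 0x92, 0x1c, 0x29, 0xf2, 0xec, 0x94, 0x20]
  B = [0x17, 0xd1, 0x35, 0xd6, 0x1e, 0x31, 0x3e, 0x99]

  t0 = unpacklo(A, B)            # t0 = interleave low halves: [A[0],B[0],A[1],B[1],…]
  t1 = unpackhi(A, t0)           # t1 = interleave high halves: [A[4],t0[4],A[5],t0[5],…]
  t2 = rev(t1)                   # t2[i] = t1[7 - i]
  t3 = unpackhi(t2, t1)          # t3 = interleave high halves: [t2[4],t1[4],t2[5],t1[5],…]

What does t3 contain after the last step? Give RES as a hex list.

→ t0 |56|17|92|d1|1c|35|29|d6|
→ t1 |f2|1c|ec|35|94|29|20|d6|
→ t2 |d6|20|29|94|35|ec|1c|f2|
→ t3 |35|94|ec|29|1c|20|f2|d6|

RES = [0x35, 0x94, 0xec, 0x29, 0x1c, 0x20, 0xf2, 0xd6]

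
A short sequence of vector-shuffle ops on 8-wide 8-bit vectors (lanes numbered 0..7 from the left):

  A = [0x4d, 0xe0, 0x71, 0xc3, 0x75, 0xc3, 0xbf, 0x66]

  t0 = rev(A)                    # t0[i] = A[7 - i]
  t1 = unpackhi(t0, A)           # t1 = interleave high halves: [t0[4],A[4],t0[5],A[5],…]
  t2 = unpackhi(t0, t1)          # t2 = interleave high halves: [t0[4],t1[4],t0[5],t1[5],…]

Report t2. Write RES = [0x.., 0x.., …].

t0 = [0x66, 0xbf, 0xc3, 0x75, 0xc3, 0x71, 0xe0, 0x4d]
t1 = [0xc3, 0x75, 0x71, 0xc3, 0xe0, 0xbf, 0x4d, 0x66]
t2 = [0xc3, 0xe0, 0x71, 0xbf, 0xe0, 0x4d, 0x4d, 0x66]

RES = [ 0xc3  0xe0  0x71  0xbf  0xe0  0x4d  0x4d  0x66 ]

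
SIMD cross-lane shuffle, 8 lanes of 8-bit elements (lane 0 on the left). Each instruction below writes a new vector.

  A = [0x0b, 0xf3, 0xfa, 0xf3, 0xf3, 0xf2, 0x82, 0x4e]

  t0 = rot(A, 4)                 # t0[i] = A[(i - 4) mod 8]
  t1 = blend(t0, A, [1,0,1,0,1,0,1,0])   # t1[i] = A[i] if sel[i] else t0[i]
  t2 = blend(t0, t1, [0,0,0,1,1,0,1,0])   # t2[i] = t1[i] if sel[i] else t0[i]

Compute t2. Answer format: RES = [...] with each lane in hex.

RES = [ 0xf3  0xf2  0x82  0x4e  0xf3  0xf3  0x82  0xf3 ]

→ t0 |f3|f2|82|4e|0b|f3|fa|f3|
→ t1 |0b|f2|fa|4e|f3|f3|82|f3|
→ t2 |f3|f2|82|4e|f3|f3|82|f3|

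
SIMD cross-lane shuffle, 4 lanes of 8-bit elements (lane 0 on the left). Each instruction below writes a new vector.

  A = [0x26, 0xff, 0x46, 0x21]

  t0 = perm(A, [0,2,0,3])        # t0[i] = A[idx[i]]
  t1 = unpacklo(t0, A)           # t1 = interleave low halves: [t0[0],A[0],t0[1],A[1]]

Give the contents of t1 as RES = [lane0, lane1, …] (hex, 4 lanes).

RES = [ 0x26  0x26  0x46  0xff ]

→ t0 |26|46|26|21|
→ t1 |26|26|46|ff|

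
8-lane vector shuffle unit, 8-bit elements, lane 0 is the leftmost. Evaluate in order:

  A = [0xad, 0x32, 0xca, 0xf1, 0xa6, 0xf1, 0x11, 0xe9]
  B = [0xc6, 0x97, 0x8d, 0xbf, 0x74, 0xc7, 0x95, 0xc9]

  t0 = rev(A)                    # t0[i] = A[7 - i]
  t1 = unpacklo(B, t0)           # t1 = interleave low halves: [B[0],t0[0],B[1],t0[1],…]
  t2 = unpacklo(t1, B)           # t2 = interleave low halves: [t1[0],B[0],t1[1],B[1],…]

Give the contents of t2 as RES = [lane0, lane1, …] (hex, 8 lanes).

  t0: e9 11 f1 a6 f1 ca 32 ad
  t1: c6 e9 97 11 8d f1 bf a6
  t2: c6 c6 e9 97 97 8d 11 bf

RES = [ 0xc6  0xc6  0xe9  0x97  0x97  0x8d  0x11  0xbf ]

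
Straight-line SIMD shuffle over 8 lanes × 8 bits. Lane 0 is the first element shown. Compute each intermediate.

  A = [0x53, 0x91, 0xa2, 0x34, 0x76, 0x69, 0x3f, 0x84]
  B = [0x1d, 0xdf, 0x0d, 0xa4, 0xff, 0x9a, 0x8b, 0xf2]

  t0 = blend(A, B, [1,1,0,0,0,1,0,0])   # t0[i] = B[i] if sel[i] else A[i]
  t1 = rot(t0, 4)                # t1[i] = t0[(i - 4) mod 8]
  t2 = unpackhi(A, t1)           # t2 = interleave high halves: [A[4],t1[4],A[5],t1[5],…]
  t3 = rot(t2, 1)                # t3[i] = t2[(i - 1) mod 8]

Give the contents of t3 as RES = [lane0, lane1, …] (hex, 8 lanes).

→ t0 |1d|df|a2|34|76|9a|3f|84|
→ t1 |76|9a|3f|84|1d|df|a2|34|
→ t2 |76|1d|69|df|3f|a2|84|34|
→ t3 |34|76|1d|69|df|3f|a2|84|

RES = [ 0x34  0x76  0x1d  0x69  0xdf  0x3f  0xa2  0x84 ]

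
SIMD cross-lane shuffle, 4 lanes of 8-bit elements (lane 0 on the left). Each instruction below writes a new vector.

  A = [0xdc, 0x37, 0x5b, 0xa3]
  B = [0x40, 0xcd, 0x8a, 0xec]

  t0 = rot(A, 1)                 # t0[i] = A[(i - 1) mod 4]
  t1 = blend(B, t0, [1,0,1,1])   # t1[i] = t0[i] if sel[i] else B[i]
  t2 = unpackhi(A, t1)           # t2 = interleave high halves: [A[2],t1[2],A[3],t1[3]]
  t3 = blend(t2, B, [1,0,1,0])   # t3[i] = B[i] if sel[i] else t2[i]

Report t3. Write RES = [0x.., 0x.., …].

  t0: a3 dc 37 5b
  t1: a3 cd 37 5b
  t2: 5b 37 a3 5b
  t3: 40 37 8a 5b

RES = [0x40, 0x37, 0x8a, 0x5b]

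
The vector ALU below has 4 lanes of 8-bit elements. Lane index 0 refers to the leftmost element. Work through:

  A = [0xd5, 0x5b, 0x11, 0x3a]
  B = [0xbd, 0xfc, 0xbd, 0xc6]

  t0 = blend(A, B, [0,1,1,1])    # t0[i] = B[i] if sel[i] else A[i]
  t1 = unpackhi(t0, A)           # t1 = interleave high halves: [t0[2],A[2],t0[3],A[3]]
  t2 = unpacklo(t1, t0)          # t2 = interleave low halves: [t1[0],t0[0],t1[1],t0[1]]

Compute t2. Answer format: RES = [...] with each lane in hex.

RES = [0xbd, 0xd5, 0x11, 0xfc]

  t0: d5 fc bd c6
  t1: bd 11 c6 3a
  t2: bd d5 11 fc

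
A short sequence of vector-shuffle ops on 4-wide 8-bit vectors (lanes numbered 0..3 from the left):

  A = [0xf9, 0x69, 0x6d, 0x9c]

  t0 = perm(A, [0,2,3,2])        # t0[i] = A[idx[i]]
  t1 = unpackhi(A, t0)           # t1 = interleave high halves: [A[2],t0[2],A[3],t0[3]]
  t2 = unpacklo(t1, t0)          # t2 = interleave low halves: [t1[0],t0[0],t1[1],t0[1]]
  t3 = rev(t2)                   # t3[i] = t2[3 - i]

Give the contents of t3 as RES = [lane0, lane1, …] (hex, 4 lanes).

RES = [ 0x6d  0x9c  0xf9  0x6d ]

t0 = [0xf9, 0x6d, 0x9c, 0x6d]
t1 = [0x6d, 0x9c, 0x9c, 0x6d]
t2 = [0x6d, 0xf9, 0x9c, 0x6d]
t3 = [0x6d, 0x9c, 0xf9, 0x6d]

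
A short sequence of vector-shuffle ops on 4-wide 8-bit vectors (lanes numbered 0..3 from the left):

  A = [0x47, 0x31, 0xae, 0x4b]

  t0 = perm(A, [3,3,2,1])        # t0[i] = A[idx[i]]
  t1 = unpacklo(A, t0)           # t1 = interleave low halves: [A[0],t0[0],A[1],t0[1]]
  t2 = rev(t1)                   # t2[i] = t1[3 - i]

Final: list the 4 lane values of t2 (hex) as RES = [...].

→ t0 |4b|4b|ae|31|
→ t1 |47|4b|31|4b|
→ t2 |4b|31|4b|47|

RES = [ 0x4b  0x31  0x4b  0x47 ]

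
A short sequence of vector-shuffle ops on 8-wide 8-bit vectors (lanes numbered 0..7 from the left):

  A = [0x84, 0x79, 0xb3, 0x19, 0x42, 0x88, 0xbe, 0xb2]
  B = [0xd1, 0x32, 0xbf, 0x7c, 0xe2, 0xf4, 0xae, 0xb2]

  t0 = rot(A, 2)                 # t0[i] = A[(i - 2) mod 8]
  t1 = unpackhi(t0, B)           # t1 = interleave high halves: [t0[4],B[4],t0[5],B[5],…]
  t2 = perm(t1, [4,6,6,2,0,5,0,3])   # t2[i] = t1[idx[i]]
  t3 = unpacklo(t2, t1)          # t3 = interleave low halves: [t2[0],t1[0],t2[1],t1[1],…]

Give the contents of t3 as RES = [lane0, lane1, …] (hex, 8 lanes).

→ t0 |be|b2|84|79|b3|19|42|88|
→ t1 |b3|e2|19|f4|42|ae|88|b2|
→ t2 |42|88|88|19|b3|ae|b3|f4|
→ t3 |42|b3|88|e2|88|19|19|f4|

RES = [0x42, 0xb3, 0x88, 0xe2, 0x88, 0x19, 0x19, 0xf4]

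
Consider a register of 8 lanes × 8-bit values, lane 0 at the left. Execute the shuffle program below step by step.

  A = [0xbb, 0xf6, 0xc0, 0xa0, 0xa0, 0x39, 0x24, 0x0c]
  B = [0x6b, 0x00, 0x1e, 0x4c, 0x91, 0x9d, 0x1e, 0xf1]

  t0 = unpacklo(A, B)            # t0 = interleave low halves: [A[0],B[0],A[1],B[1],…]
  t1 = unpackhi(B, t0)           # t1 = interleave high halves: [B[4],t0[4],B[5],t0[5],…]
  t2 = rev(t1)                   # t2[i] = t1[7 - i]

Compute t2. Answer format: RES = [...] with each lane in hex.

  t0: bb 6b f6 00 c0 1e a0 4c
  t1: 91 c0 9d 1e 1e a0 f1 4c
  t2: 4c f1 a0 1e 1e 9d c0 91

RES = [ 0x4c  0xf1  0xa0  0x1e  0x1e  0x9d  0xc0  0x91 ]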